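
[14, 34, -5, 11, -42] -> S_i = Random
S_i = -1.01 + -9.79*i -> [-1.01, -10.8, -20.59, -30.38, -40.17]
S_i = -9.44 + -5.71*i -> [-9.44, -15.15, -20.86, -26.57, -32.28]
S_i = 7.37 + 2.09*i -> [7.37, 9.46, 11.55, 13.64, 15.73]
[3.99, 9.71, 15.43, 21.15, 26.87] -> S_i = 3.99 + 5.72*i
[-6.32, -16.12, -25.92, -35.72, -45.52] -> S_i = -6.32 + -9.80*i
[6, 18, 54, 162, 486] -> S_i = 6*3^i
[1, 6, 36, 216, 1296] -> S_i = 1*6^i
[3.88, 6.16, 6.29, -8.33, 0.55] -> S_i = Random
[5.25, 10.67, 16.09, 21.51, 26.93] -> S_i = 5.25 + 5.42*i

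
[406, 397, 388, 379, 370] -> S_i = 406 + -9*i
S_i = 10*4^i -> [10, 40, 160, 640, 2560]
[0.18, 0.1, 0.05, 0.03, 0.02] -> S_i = 0.18*0.55^i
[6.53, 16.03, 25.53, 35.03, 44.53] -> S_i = 6.53 + 9.50*i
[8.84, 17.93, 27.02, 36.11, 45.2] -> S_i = 8.84 + 9.09*i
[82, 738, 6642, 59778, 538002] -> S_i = 82*9^i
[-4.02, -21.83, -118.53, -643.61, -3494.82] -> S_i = -4.02*5.43^i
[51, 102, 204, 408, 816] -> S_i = 51*2^i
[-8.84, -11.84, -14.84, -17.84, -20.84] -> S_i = -8.84 + -3.00*i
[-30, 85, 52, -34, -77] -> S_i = Random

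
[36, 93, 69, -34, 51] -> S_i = Random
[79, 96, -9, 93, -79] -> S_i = Random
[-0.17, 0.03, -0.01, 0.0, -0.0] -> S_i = -0.17*(-0.19)^i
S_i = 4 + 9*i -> [4, 13, 22, 31, 40]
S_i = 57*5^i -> [57, 285, 1425, 7125, 35625]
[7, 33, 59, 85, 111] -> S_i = 7 + 26*i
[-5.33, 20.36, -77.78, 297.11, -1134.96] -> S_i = -5.33*(-3.82)^i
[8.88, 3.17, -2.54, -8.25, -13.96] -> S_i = 8.88 + -5.71*i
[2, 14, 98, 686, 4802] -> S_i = 2*7^i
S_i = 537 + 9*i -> [537, 546, 555, 564, 573]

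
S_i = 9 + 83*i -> [9, 92, 175, 258, 341]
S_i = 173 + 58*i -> [173, 231, 289, 347, 405]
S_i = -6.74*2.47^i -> [-6.74, -16.65, -41.12, -101.57, -250.87]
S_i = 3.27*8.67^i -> [3.27, 28.35, 245.8, 2131.11, 18476.69]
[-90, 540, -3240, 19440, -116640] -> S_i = -90*-6^i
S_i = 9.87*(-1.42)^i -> [9.87, -14.02, 19.9, -28.26, 40.13]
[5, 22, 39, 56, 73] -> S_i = 5 + 17*i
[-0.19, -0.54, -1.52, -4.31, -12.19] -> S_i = -0.19*2.83^i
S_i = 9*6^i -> [9, 54, 324, 1944, 11664]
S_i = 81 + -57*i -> [81, 24, -33, -90, -147]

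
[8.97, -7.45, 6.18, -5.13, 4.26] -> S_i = 8.97*(-0.83)^i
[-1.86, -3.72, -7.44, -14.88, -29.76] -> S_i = -1.86*2.00^i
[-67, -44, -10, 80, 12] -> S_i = Random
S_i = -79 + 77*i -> [-79, -2, 75, 152, 229]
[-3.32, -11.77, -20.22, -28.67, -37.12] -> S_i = -3.32 + -8.45*i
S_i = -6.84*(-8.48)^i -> [-6.84, 58.0, -491.87, 4171.03, -35370.36]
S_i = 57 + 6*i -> [57, 63, 69, 75, 81]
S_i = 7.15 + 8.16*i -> [7.15, 15.31, 23.47, 31.63, 39.79]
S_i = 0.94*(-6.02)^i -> [0.94, -5.66, 34.07, -205.08, 1234.56]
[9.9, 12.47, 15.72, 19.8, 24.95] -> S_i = 9.90*1.26^i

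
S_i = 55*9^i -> [55, 495, 4455, 40095, 360855]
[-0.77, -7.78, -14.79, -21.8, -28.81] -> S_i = -0.77 + -7.01*i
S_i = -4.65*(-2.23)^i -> [-4.65, 10.37, -23.12, 51.57, -114.99]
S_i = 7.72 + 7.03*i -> [7.72, 14.75, 21.78, 28.81, 35.84]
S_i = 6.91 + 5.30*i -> [6.91, 12.21, 17.51, 22.81, 28.11]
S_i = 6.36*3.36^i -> [6.36, 21.37, 71.8, 241.25, 810.61]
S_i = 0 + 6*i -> [0, 6, 12, 18, 24]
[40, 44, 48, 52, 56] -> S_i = 40 + 4*i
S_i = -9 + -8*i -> [-9, -17, -25, -33, -41]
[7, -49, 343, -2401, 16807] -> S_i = 7*-7^i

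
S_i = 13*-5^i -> [13, -65, 325, -1625, 8125]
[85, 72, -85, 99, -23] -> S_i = Random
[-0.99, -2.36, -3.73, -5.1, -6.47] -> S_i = -0.99 + -1.37*i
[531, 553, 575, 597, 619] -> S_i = 531 + 22*i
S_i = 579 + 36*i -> [579, 615, 651, 687, 723]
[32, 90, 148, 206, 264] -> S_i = 32 + 58*i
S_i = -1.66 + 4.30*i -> [-1.66, 2.64, 6.94, 11.24, 15.54]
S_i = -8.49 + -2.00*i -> [-8.49, -10.49, -12.49, -14.49, -16.49]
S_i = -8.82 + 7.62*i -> [-8.82, -1.2, 6.42, 14.04, 21.66]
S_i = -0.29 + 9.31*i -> [-0.29, 9.02, 18.33, 27.64, 36.95]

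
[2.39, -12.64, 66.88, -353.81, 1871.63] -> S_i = 2.39*(-5.29)^i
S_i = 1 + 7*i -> [1, 8, 15, 22, 29]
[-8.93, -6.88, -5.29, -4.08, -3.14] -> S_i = -8.93*0.77^i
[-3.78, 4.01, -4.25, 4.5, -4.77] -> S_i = -3.78*(-1.06)^i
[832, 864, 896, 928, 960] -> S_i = 832 + 32*i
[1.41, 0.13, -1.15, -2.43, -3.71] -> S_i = 1.41 + -1.28*i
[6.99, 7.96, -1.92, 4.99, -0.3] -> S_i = Random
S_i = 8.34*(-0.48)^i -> [8.34, -4.0, 1.92, -0.92, 0.44]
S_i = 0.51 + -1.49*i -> [0.51, -0.98, -2.47, -3.96, -5.45]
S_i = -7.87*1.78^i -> [-7.87, -14.01, -24.94, -44.38, -79.01]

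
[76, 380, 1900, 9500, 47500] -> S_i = 76*5^i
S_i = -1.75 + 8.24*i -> [-1.75, 6.49, 14.73, 22.97, 31.21]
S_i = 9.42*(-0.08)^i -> [9.42, -0.75, 0.06, -0.0, 0.0]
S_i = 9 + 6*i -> [9, 15, 21, 27, 33]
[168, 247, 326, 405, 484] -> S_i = 168 + 79*i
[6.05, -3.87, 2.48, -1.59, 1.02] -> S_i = 6.05*(-0.64)^i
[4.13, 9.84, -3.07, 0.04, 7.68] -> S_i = Random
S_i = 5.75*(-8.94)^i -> [5.75, -51.4, 459.56, -4108.47, 36729.75]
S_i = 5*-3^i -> [5, -15, 45, -135, 405]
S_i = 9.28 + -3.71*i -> [9.28, 5.57, 1.86, -1.85, -5.56]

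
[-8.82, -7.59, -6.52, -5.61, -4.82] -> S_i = -8.82*0.86^i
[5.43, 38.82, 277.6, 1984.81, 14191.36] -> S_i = 5.43*7.15^i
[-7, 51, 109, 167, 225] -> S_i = -7 + 58*i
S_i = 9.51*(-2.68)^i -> [9.51, -25.49, 68.3, -183.06, 490.59]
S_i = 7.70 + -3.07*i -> [7.7, 4.63, 1.56, -1.51, -4.58]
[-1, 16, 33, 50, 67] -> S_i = -1 + 17*i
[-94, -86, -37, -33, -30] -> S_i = Random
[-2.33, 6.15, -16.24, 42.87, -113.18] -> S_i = -2.33*(-2.64)^i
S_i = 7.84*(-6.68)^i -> [7.84, -52.37, 349.84, -2336.93, 15610.68]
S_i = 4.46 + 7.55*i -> [4.46, 12.01, 19.56, 27.11, 34.66]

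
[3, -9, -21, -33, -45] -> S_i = 3 + -12*i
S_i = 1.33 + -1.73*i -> [1.33, -0.4, -2.13, -3.86, -5.59]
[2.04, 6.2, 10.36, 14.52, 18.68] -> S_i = 2.04 + 4.16*i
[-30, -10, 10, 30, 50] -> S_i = -30 + 20*i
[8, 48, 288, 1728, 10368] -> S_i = 8*6^i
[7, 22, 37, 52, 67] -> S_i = 7 + 15*i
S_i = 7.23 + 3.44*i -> [7.23, 10.67, 14.11, 17.55, 20.99]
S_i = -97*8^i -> [-97, -776, -6208, -49664, -397312]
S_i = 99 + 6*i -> [99, 105, 111, 117, 123]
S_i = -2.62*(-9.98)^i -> [-2.62, 26.15, -260.95, 2604.31, -25991.03]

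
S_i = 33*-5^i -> [33, -165, 825, -4125, 20625]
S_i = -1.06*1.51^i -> [-1.06, -1.6, -2.42, -3.65, -5.51]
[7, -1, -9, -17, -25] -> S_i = 7 + -8*i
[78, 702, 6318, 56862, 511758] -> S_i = 78*9^i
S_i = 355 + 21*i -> [355, 376, 397, 418, 439]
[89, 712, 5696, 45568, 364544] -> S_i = 89*8^i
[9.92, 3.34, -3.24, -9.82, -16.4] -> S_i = 9.92 + -6.58*i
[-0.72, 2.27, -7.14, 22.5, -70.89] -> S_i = -0.72*(-3.15)^i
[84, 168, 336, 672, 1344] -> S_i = 84*2^i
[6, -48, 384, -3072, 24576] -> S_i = 6*-8^i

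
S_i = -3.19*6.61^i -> [-3.19, -21.09, -139.38, -921.29, -6089.71]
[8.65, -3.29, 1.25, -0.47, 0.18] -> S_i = 8.65*(-0.38)^i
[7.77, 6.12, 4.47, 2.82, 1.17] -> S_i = 7.77 + -1.65*i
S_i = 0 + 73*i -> [0, 73, 146, 219, 292]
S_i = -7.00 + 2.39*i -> [-7.0, -4.61, -2.22, 0.17, 2.56]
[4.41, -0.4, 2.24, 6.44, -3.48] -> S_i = Random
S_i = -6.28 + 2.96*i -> [-6.28, -3.32, -0.36, 2.6, 5.56]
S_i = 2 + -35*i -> [2, -33, -68, -103, -138]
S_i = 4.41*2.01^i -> [4.41, 8.86, 17.82, 35.81, 71.98]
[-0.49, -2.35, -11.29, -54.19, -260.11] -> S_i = -0.49*4.80^i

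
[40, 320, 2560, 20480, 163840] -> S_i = 40*8^i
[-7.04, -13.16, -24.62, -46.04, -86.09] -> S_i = -7.04*1.87^i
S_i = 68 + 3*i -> [68, 71, 74, 77, 80]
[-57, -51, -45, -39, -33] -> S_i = -57 + 6*i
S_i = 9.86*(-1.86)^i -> [9.86, -18.34, 34.11, -63.45, 118.01]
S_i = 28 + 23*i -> [28, 51, 74, 97, 120]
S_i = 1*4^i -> [1, 4, 16, 64, 256]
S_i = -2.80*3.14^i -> [-2.8, -8.79, -27.61, -86.69, -272.19]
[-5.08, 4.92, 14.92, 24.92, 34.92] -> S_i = -5.08 + 10.00*i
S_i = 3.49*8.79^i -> [3.49, 30.68, 269.65, 2370.24, 20834.4]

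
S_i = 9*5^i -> [9, 45, 225, 1125, 5625]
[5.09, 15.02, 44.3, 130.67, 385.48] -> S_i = 5.09*2.95^i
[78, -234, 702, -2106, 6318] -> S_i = 78*-3^i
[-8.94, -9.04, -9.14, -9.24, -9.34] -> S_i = -8.94 + -0.10*i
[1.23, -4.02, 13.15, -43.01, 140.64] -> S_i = 1.23*(-3.27)^i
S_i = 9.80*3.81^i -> [9.8, 37.34, 142.26, 542.0, 2065.03]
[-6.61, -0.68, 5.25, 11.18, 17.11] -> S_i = -6.61 + 5.93*i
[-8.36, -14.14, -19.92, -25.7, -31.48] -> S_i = -8.36 + -5.78*i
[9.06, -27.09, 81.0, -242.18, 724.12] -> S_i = 9.06*(-2.99)^i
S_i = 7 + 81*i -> [7, 88, 169, 250, 331]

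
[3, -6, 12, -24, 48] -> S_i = 3*-2^i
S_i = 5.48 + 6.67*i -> [5.48, 12.15, 18.82, 25.49, 32.16]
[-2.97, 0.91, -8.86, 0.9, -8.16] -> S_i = Random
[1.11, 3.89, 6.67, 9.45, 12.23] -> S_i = 1.11 + 2.78*i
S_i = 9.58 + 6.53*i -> [9.58, 16.11, 22.64, 29.17, 35.7]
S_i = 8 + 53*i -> [8, 61, 114, 167, 220]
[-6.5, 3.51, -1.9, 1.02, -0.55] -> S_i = -6.50*(-0.54)^i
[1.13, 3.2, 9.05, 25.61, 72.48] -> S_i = 1.13*2.83^i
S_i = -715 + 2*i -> [-715, -713, -711, -709, -707]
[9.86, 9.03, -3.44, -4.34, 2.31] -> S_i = Random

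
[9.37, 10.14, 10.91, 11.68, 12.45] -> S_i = 9.37 + 0.77*i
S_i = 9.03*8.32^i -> [9.03, 75.13, 625.08, 5200.65, 43269.42]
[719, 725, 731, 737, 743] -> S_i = 719 + 6*i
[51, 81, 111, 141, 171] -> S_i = 51 + 30*i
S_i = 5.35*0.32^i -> [5.35, 1.71, 0.55, 0.18, 0.06]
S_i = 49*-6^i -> [49, -294, 1764, -10584, 63504]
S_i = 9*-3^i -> [9, -27, 81, -243, 729]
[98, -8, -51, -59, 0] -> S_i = Random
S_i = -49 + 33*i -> [-49, -16, 17, 50, 83]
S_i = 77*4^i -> [77, 308, 1232, 4928, 19712]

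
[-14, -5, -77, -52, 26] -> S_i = Random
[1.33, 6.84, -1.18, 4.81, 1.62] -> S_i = Random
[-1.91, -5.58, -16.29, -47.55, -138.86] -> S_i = -1.91*2.92^i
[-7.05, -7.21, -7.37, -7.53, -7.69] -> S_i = -7.05 + -0.16*i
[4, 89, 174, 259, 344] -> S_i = 4 + 85*i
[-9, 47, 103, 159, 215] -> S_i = -9 + 56*i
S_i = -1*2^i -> [-1, -2, -4, -8, -16]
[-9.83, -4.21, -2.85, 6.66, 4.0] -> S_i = Random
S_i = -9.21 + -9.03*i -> [-9.21, -18.24, -27.27, -36.3, -45.33]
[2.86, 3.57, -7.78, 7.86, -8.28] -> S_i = Random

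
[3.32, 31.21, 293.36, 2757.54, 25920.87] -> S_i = 3.32*9.40^i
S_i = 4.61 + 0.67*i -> [4.61, 5.28, 5.95, 6.62, 7.29]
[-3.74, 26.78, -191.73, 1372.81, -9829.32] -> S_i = -3.74*(-7.16)^i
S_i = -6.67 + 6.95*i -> [-6.67, 0.28, 7.23, 14.18, 21.13]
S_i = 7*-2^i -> [7, -14, 28, -56, 112]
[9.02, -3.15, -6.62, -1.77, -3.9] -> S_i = Random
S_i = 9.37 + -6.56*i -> [9.37, 2.81, -3.75, -10.31, -16.87]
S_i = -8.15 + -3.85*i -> [-8.15, -12.0, -15.85, -19.7, -23.55]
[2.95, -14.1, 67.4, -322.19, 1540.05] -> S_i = 2.95*(-4.78)^i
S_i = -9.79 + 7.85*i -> [-9.79, -1.94, 5.91, 13.76, 21.61]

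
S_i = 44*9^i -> [44, 396, 3564, 32076, 288684]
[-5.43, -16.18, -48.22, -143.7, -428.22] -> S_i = -5.43*2.98^i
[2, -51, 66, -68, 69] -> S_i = Random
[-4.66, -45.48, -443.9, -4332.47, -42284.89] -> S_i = -4.66*9.76^i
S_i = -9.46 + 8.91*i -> [-9.46, -0.55, 8.36, 17.27, 26.18]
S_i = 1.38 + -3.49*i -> [1.38, -2.11, -5.6, -9.09, -12.58]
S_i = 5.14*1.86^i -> [5.14, 9.56, 17.78, 33.08, 61.52]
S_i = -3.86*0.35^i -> [-3.86, -1.35, -0.47, -0.17, -0.06]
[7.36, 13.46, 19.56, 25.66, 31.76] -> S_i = 7.36 + 6.10*i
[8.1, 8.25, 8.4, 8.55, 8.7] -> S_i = 8.10 + 0.15*i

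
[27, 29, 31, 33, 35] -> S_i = 27 + 2*i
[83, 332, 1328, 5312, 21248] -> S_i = 83*4^i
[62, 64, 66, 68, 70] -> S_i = 62 + 2*i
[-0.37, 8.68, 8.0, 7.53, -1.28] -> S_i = Random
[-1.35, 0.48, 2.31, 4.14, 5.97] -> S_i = -1.35 + 1.83*i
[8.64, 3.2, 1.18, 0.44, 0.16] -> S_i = 8.64*0.37^i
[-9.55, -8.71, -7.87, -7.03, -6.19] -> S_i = -9.55 + 0.84*i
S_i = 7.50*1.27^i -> [7.5, 9.52, 12.1, 15.36, 19.51]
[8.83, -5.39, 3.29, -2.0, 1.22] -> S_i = 8.83*(-0.61)^i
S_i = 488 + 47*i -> [488, 535, 582, 629, 676]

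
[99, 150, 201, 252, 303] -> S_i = 99 + 51*i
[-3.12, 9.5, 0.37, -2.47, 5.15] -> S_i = Random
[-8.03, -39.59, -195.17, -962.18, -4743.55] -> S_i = -8.03*4.93^i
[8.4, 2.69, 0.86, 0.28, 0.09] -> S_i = 8.40*0.32^i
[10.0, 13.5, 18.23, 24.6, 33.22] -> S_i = 10.00*1.35^i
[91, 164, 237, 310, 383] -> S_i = 91 + 73*i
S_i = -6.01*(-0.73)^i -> [-6.01, 4.39, -3.2, 2.34, -1.71]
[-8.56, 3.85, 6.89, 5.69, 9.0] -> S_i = Random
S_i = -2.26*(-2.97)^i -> [-2.26, 6.71, -19.94, 59.21, -175.85]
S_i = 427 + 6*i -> [427, 433, 439, 445, 451]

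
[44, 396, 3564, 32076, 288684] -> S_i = 44*9^i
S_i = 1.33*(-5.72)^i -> [1.33, -7.61, 43.52, -248.91, 1423.76]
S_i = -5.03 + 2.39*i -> [-5.03, -2.64, -0.25, 2.14, 4.53]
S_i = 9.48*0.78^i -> [9.48, 7.39, 5.77, 4.5, 3.51]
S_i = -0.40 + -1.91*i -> [-0.4, -2.31, -4.22, -6.13, -8.04]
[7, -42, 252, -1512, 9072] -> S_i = 7*-6^i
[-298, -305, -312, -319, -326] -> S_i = -298 + -7*i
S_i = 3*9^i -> [3, 27, 243, 2187, 19683]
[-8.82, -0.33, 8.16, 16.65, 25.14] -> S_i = -8.82 + 8.49*i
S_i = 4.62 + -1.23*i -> [4.62, 3.39, 2.16, 0.93, -0.3]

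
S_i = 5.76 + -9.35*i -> [5.76, -3.59, -12.94, -22.29, -31.64]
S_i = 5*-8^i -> [5, -40, 320, -2560, 20480]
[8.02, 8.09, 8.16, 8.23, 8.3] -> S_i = 8.02 + 0.07*i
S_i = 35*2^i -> [35, 70, 140, 280, 560]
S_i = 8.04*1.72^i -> [8.04, 13.83, 23.79, 40.91, 70.37]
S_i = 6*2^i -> [6, 12, 24, 48, 96]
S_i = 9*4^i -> [9, 36, 144, 576, 2304]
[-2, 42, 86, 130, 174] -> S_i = -2 + 44*i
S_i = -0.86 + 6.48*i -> [-0.86, 5.62, 12.1, 18.58, 25.06]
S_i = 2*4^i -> [2, 8, 32, 128, 512]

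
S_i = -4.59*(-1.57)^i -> [-4.59, 7.21, -11.31, 17.76, -27.89]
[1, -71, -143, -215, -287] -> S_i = 1 + -72*i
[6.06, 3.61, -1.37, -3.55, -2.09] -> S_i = Random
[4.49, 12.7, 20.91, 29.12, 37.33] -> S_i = 4.49 + 8.21*i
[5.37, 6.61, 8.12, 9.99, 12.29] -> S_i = 5.37*1.23^i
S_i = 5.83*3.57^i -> [5.83, 20.81, 74.3, 265.26, 946.98]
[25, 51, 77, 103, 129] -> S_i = 25 + 26*i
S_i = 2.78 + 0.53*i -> [2.78, 3.31, 3.84, 4.37, 4.9]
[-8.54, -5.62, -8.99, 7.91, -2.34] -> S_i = Random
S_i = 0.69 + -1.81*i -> [0.69, -1.12, -2.93, -4.74, -6.55]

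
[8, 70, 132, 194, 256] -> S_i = 8 + 62*i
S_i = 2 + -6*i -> [2, -4, -10, -16, -22]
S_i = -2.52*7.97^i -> [-2.52, -20.08, -160.07, -1275.78, -10167.96]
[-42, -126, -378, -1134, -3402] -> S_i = -42*3^i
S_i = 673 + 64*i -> [673, 737, 801, 865, 929]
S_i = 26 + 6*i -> [26, 32, 38, 44, 50]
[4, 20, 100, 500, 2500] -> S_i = 4*5^i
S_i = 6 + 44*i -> [6, 50, 94, 138, 182]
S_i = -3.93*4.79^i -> [-3.93, -18.82, -90.17, -431.92, -2068.88]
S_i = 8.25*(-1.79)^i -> [8.25, -14.77, 26.43, -47.32, 84.7]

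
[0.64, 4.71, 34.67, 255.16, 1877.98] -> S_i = 0.64*7.36^i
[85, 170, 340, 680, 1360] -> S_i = 85*2^i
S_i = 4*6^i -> [4, 24, 144, 864, 5184]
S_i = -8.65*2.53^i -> [-8.65, -21.88, -55.37, -140.08, -354.4]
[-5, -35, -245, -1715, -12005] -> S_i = -5*7^i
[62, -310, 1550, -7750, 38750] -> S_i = 62*-5^i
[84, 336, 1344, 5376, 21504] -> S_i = 84*4^i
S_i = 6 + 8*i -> [6, 14, 22, 30, 38]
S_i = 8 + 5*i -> [8, 13, 18, 23, 28]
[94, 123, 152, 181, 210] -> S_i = 94 + 29*i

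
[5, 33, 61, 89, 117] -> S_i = 5 + 28*i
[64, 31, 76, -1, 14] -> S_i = Random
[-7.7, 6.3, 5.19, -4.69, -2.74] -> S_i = Random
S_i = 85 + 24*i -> [85, 109, 133, 157, 181]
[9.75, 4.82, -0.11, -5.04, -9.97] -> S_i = 9.75 + -4.93*i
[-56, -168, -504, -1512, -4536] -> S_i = -56*3^i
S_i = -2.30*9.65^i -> [-2.3, -22.2, -214.18, -2066.85, -19945.14]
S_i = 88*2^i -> [88, 176, 352, 704, 1408]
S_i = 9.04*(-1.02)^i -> [9.04, -9.22, 9.41, -9.59, 9.79]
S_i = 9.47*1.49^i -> [9.47, 14.11, 21.02, 31.33, 46.68]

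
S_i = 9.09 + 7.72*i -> [9.09, 16.81, 24.53, 32.25, 39.97]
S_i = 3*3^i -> [3, 9, 27, 81, 243]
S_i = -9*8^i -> [-9, -72, -576, -4608, -36864]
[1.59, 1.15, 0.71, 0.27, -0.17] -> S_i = 1.59 + -0.44*i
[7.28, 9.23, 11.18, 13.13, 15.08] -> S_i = 7.28 + 1.95*i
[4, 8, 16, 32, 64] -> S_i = 4*2^i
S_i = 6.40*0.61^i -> [6.4, 3.9, 2.38, 1.45, 0.89]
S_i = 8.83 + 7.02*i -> [8.83, 15.85, 22.87, 29.89, 36.91]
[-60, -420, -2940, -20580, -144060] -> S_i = -60*7^i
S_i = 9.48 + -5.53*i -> [9.48, 3.95, -1.58, -7.11, -12.64]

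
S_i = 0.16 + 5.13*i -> [0.16, 5.29, 10.42, 15.55, 20.68]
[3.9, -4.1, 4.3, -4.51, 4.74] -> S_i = 3.90*(-1.05)^i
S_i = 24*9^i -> [24, 216, 1944, 17496, 157464]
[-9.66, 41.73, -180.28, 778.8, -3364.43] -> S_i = -9.66*(-4.32)^i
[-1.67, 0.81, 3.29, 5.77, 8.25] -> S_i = -1.67 + 2.48*i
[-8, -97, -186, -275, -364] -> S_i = -8 + -89*i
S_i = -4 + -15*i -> [-4, -19, -34, -49, -64]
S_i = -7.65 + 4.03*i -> [-7.65, -3.62, 0.41, 4.44, 8.47]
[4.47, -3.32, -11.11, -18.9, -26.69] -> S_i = 4.47 + -7.79*i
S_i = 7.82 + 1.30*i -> [7.82, 9.12, 10.42, 11.72, 13.02]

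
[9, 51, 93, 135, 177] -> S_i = 9 + 42*i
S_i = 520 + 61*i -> [520, 581, 642, 703, 764]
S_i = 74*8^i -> [74, 592, 4736, 37888, 303104]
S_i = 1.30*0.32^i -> [1.3, 0.42, 0.13, 0.04, 0.01]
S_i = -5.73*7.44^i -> [-5.73, -42.63, -317.18, -2359.79, -17556.84]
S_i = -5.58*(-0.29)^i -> [-5.58, 1.62, -0.47, 0.14, -0.04]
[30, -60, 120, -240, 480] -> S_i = 30*-2^i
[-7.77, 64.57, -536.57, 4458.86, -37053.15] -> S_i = -7.77*(-8.31)^i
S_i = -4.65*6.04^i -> [-4.65, -28.09, -169.64, -1024.62, -6188.72]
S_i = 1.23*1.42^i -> [1.23, 1.75, 2.48, 3.52, 5.0]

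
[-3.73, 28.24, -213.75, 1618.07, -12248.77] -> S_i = -3.73*(-7.57)^i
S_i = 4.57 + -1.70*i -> [4.57, 2.87, 1.17, -0.53, -2.23]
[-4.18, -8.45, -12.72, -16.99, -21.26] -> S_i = -4.18 + -4.27*i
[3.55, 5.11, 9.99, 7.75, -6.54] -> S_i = Random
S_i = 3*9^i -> [3, 27, 243, 2187, 19683]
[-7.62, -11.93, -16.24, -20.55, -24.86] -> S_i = -7.62 + -4.31*i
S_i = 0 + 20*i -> [0, 20, 40, 60, 80]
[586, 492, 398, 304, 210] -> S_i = 586 + -94*i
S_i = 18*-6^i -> [18, -108, 648, -3888, 23328]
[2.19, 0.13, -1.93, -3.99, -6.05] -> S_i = 2.19 + -2.06*i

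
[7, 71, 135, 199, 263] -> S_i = 7 + 64*i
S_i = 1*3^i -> [1, 3, 9, 27, 81]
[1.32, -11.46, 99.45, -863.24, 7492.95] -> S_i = 1.32*(-8.68)^i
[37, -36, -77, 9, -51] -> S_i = Random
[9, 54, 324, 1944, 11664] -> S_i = 9*6^i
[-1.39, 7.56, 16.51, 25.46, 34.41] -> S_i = -1.39 + 8.95*i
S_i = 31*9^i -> [31, 279, 2511, 22599, 203391]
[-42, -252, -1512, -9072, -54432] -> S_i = -42*6^i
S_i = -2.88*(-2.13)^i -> [-2.88, 6.13, -13.07, 27.83, -59.28]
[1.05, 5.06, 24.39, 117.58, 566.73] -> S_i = 1.05*4.82^i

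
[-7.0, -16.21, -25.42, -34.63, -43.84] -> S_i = -7.00 + -9.21*i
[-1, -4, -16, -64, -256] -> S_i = -1*4^i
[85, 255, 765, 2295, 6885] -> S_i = 85*3^i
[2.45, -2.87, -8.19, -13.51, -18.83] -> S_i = 2.45 + -5.32*i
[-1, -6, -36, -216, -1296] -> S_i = -1*6^i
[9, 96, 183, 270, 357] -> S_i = 9 + 87*i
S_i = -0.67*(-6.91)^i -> [-0.67, 4.63, -31.99, 221.06, -1527.52]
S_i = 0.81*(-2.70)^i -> [0.81, -2.19, 5.9, -15.94, 43.05]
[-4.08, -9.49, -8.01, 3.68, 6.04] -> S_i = Random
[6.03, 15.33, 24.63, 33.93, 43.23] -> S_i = 6.03 + 9.30*i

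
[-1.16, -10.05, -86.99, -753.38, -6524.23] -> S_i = -1.16*8.66^i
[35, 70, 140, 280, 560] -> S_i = 35*2^i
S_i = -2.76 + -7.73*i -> [-2.76, -10.49, -18.22, -25.95, -33.68]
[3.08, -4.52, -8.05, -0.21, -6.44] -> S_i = Random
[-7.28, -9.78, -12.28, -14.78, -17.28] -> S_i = -7.28 + -2.50*i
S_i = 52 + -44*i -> [52, 8, -36, -80, -124]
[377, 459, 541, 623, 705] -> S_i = 377 + 82*i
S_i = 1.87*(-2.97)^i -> [1.87, -5.55, 16.5, -48.99, 145.5]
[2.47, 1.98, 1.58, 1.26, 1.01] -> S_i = 2.47*0.80^i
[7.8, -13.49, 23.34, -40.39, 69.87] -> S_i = 7.80*(-1.73)^i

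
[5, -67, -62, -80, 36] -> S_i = Random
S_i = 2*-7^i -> [2, -14, 98, -686, 4802]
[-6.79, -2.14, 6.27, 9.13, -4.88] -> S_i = Random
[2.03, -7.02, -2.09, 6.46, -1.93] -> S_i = Random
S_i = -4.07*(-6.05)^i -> [-4.07, 24.62, -148.97, 901.28, -5452.75]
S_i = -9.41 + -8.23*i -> [-9.41, -17.64, -25.87, -34.1, -42.33]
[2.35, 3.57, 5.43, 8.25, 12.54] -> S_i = 2.35*1.52^i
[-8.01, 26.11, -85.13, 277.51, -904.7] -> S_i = -8.01*(-3.26)^i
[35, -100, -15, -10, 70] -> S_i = Random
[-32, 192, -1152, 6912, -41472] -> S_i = -32*-6^i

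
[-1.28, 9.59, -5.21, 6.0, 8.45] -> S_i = Random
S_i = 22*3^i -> [22, 66, 198, 594, 1782]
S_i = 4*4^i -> [4, 16, 64, 256, 1024]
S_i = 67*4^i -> [67, 268, 1072, 4288, 17152]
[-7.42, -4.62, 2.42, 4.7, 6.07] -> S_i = Random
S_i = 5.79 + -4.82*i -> [5.79, 0.97, -3.85, -8.67, -13.49]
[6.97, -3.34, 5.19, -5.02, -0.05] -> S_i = Random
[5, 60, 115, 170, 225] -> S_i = 5 + 55*i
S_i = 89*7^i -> [89, 623, 4361, 30527, 213689]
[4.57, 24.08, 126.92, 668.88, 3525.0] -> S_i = 4.57*5.27^i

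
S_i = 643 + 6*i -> [643, 649, 655, 661, 667]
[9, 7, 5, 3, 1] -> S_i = 9 + -2*i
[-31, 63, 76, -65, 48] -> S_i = Random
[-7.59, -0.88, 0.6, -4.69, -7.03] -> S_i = Random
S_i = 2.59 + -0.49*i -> [2.59, 2.1, 1.61, 1.12, 0.63]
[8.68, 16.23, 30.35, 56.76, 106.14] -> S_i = 8.68*1.87^i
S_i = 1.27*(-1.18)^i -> [1.27, -1.5, 1.77, -2.09, 2.46]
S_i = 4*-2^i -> [4, -8, 16, -32, 64]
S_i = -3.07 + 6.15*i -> [-3.07, 3.08, 9.23, 15.38, 21.53]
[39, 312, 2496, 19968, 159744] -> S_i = 39*8^i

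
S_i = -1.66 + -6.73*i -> [-1.66, -8.39, -15.12, -21.85, -28.58]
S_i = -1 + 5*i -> [-1, 4, 9, 14, 19]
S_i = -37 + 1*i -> [-37, -36, -35, -34, -33]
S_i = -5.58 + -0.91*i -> [-5.58, -6.49, -7.4, -8.31, -9.22]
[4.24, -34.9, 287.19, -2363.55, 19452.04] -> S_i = 4.24*(-8.23)^i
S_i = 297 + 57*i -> [297, 354, 411, 468, 525]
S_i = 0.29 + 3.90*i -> [0.29, 4.19, 8.09, 11.99, 15.89]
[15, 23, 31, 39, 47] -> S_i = 15 + 8*i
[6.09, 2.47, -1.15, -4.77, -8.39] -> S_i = 6.09 + -3.62*i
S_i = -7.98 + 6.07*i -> [-7.98, -1.91, 4.16, 10.23, 16.3]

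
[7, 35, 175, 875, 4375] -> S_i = 7*5^i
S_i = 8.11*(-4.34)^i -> [8.11, -35.2, 152.76, -662.96, 2877.26]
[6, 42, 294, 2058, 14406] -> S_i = 6*7^i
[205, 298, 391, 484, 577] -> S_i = 205 + 93*i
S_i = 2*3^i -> [2, 6, 18, 54, 162]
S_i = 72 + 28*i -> [72, 100, 128, 156, 184]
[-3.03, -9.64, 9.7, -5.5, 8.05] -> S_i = Random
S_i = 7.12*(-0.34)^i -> [7.12, -2.42, 0.82, -0.28, 0.1]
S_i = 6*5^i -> [6, 30, 150, 750, 3750]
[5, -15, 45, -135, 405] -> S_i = 5*-3^i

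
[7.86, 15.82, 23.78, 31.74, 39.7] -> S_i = 7.86 + 7.96*i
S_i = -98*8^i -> [-98, -784, -6272, -50176, -401408]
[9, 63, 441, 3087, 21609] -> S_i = 9*7^i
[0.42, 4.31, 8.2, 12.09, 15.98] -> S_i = 0.42 + 3.89*i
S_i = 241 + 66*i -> [241, 307, 373, 439, 505]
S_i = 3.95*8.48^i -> [3.95, 33.5, 284.05, 2408.71, 20425.87]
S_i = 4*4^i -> [4, 16, 64, 256, 1024]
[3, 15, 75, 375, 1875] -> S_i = 3*5^i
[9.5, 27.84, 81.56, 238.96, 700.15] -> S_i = 9.50*2.93^i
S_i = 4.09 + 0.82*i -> [4.09, 4.91, 5.73, 6.55, 7.37]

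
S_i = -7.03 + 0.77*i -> [-7.03, -6.26, -5.49, -4.72, -3.95]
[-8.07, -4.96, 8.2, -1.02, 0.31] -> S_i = Random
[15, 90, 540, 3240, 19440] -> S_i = 15*6^i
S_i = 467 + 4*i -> [467, 471, 475, 479, 483]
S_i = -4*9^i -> [-4, -36, -324, -2916, -26244]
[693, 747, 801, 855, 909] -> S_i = 693 + 54*i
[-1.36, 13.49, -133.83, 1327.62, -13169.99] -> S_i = -1.36*(-9.92)^i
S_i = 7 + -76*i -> [7, -69, -145, -221, -297]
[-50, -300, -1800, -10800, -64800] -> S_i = -50*6^i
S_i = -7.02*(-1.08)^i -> [-7.02, 7.58, -8.19, 8.84, -9.55]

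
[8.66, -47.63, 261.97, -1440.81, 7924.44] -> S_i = 8.66*(-5.50)^i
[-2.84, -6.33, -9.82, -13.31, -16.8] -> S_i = -2.84 + -3.49*i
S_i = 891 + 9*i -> [891, 900, 909, 918, 927]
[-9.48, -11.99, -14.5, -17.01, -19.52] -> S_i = -9.48 + -2.51*i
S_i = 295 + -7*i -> [295, 288, 281, 274, 267]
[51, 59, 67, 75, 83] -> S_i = 51 + 8*i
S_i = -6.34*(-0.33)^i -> [-6.34, 2.09, -0.69, 0.23, -0.08]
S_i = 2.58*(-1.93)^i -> [2.58, -4.98, 9.61, -18.55, 35.8]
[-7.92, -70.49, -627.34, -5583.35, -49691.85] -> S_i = -7.92*8.90^i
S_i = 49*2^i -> [49, 98, 196, 392, 784]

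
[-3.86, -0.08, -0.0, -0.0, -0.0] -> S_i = -3.86*0.02^i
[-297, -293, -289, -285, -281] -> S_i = -297 + 4*i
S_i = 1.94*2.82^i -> [1.94, 5.47, 15.43, 43.51, 122.69]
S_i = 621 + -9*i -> [621, 612, 603, 594, 585]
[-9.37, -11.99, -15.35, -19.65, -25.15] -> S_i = -9.37*1.28^i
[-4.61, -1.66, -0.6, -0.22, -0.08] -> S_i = -4.61*0.36^i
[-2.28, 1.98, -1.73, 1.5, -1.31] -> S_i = -2.28*(-0.87)^i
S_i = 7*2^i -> [7, 14, 28, 56, 112]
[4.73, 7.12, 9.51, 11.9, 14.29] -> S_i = 4.73 + 2.39*i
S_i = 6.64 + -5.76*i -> [6.64, 0.88, -4.88, -10.64, -16.4]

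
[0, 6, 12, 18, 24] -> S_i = 0 + 6*i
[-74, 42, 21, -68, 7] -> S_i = Random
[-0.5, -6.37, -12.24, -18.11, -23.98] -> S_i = -0.50 + -5.87*i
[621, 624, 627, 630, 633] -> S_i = 621 + 3*i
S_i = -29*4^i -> [-29, -116, -464, -1856, -7424]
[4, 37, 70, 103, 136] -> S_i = 4 + 33*i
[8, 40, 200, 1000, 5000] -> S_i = 8*5^i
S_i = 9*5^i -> [9, 45, 225, 1125, 5625]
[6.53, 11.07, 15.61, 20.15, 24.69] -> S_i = 6.53 + 4.54*i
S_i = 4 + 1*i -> [4, 5, 6, 7, 8]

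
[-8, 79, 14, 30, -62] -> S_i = Random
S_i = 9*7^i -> [9, 63, 441, 3087, 21609]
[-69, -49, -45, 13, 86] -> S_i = Random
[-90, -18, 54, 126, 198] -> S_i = -90 + 72*i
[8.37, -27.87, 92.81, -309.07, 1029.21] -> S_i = 8.37*(-3.33)^i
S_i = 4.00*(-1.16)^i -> [4.0, -4.64, 5.38, -6.24, 7.24]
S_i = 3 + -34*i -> [3, -31, -65, -99, -133]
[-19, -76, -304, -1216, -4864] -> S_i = -19*4^i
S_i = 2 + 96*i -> [2, 98, 194, 290, 386]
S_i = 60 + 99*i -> [60, 159, 258, 357, 456]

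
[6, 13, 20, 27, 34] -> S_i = 6 + 7*i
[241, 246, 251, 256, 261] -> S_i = 241 + 5*i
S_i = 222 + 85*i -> [222, 307, 392, 477, 562]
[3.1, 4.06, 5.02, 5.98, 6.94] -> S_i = 3.10 + 0.96*i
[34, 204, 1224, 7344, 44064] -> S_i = 34*6^i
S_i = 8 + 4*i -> [8, 12, 16, 20, 24]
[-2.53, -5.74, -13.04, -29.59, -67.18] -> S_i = -2.53*2.27^i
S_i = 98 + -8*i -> [98, 90, 82, 74, 66]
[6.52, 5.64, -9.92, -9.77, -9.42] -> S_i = Random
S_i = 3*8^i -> [3, 24, 192, 1536, 12288]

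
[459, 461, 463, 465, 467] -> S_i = 459 + 2*i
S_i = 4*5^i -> [4, 20, 100, 500, 2500]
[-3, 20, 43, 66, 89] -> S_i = -3 + 23*i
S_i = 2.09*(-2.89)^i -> [2.09, -6.04, 17.46, -50.45, 145.79]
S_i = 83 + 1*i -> [83, 84, 85, 86, 87]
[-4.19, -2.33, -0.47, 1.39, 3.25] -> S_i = -4.19 + 1.86*i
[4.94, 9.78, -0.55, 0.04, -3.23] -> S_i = Random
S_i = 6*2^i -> [6, 12, 24, 48, 96]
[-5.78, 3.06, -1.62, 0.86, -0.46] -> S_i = -5.78*(-0.53)^i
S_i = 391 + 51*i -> [391, 442, 493, 544, 595]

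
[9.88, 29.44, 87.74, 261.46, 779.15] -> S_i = 9.88*2.98^i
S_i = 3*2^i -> [3, 6, 12, 24, 48]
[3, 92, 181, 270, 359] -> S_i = 3 + 89*i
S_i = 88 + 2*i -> [88, 90, 92, 94, 96]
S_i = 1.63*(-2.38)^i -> [1.63, -3.88, 9.23, -21.97, 52.3]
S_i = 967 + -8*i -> [967, 959, 951, 943, 935]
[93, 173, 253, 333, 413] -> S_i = 93 + 80*i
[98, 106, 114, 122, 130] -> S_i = 98 + 8*i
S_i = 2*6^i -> [2, 12, 72, 432, 2592]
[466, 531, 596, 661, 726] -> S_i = 466 + 65*i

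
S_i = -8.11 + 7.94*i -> [-8.11, -0.17, 7.77, 15.71, 23.65]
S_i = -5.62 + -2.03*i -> [-5.62, -7.65, -9.68, -11.71, -13.74]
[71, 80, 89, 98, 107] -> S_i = 71 + 9*i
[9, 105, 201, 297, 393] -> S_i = 9 + 96*i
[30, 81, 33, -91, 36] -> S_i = Random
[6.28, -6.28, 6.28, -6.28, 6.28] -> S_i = 6.28*(-1.00)^i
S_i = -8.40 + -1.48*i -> [-8.4, -9.88, -11.36, -12.84, -14.32]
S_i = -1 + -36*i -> [-1, -37, -73, -109, -145]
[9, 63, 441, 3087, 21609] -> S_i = 9*7^i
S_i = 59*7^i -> [59, 413, 2891, 20237, 141659]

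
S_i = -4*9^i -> [-4, -36, -324, -2916, -26244]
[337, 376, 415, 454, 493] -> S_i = 337 + 39*i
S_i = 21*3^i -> [21, 63, 189, 567, 1701]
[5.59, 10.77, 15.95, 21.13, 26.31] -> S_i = 5.59 + 5.18*i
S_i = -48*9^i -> [-48, -432, -3888, -34992, -314928]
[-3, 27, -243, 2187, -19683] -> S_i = -3*-9^i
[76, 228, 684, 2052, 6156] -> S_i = 76*3^i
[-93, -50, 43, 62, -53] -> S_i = Random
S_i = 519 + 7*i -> [519, 526, 533, 540, 547]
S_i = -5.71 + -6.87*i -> [-5.71, -12.58, -19.45, -26.32, -33.19]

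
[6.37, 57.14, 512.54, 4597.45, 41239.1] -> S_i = 6.37*8.97^i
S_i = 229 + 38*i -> [229, 267, 305, 343, 381]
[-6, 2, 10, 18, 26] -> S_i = -6 + 8*i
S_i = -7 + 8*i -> [-7, 1, 9, 17, 25]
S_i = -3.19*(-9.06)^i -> [-3.19, 28.9, -261.85, 2372.33, -21493.32]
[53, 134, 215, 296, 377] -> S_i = 53 + 81*i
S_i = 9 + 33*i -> [9, 42, 75, 108, 141]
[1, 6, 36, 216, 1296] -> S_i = 1*6^i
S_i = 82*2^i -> [82, 164, 328, 656, 1312]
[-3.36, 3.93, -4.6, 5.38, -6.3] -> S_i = -3.36*(-1.17)^i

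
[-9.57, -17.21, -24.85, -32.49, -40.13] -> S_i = -9.57 + -7.64*i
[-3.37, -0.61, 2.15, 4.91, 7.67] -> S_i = -3.37 + 2.76*i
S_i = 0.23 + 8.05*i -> [0.23, 8.28, 16.33, 24.38, 32.43]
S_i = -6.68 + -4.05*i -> [-6.68, -10.73, -14.78, -18.83, -22.88]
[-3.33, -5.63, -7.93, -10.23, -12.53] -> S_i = -3.33 + -2.30*i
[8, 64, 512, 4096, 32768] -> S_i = 8*8^i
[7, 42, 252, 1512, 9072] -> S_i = 7*6^i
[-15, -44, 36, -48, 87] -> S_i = Random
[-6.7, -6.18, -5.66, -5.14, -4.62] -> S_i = -6.70 + 0.52*i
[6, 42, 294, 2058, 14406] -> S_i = 6*7^i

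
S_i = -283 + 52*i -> [-283, -231, -179, -127, -75]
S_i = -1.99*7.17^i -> [-1.99, -14.27, -102.3, -733.52, -5259.32]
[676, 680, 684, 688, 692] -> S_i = 676 + 4*i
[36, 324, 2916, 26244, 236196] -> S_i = 36*9^i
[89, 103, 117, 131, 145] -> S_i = 89 + 14*i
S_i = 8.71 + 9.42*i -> [8.71, 18.13, 27.55, 36.97, 46.39]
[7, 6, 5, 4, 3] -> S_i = 7 + -1*i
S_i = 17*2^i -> [17, 34, 68, 136, 272]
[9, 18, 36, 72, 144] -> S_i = 9*2^i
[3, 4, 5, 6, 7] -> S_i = 3 + 1*i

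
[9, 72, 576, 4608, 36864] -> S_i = 9*8^i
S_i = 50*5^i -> [50, 250, 1250, 6250, 31250]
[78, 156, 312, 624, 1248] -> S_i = 78*2^i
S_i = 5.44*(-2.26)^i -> [5.44, -12.29, 27.79, -62.79, 141.92]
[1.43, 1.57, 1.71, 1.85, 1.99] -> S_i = 1.43 + 0.14*i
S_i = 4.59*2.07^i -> [4.59, 9.5, 19.67, 40.71, 84.27]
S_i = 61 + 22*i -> [61, 83, 105, 127, 149]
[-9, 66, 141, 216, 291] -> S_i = -9 + 75*i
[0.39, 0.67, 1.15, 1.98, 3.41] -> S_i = 0.39*1.72^i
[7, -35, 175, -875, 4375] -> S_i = 7*-5^i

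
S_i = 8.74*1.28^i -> [8.74, 11.19, 14.32, 18.33, 23.46]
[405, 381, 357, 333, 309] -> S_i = 405 + -24*i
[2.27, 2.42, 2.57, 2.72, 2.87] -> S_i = 2.27 + 0.15*i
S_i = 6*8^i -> [6, 48, 384, 3072, 24576]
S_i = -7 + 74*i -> [-7, 67, 141, 215, 289]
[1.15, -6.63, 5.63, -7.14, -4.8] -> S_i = Random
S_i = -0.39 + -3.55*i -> [-0.39, -3.94, -7.49, -11.04, -14.59]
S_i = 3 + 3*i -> [3, 6, 9, 12, 15]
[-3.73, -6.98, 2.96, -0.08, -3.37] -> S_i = Random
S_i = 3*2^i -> [3, 6, 12, 24, 48]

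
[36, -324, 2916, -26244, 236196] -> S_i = 36*-9^i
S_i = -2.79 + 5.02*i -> [-2.79, 2.23, 7.25, 12.27, 17.29]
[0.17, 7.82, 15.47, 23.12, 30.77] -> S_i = 0.17 + 7.65*i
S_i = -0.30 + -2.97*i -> [-0.3, -3.27, -6.24, -9.21, -12.18]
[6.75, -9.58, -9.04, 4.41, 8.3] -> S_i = Random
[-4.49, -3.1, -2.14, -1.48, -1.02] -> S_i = -4.49*0.69^i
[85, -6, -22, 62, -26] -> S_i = Random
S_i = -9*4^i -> [-9, -36, -144, -576, -2304]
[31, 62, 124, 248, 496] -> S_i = 31*2^i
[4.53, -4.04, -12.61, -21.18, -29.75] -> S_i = 4.53 + -8.57*i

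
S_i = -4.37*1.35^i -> [-4.37, -5.9, -7.96, -10.75, -14.51]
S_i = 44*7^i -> [44, 308, 2156, 15092, 105644]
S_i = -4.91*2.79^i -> [-4.91, -13.7, -38.22, -106.63, -297.51]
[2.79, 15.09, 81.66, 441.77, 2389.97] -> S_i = 2.79*5.41^i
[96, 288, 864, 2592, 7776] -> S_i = 96*3^i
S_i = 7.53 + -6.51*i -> [7.53, 1.02, -5.49, -12.0, -18.51]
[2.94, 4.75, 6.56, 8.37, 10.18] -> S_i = 2.94 + 1.81*i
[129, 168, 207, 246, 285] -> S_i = 129 + 39*i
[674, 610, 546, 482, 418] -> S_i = 674 + -64*i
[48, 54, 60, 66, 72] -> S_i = 48 + 6*i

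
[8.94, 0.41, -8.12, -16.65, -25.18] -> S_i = 8.94 + -8.53*i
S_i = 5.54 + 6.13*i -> [5.54, 11.67, 17.8, 23.93, 30.06]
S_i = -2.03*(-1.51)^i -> [-2.03, 3.07, -4.63, 6.99, -10.55]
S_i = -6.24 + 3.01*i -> [-6.24, -3.23, -0.22, 2.79, 5.8]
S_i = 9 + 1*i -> [9, 10, 11, 12, 13]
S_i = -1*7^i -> [-1, -7, -49, -343, -2401]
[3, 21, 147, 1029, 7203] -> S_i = 3*7^i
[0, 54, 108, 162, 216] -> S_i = 0 + 54*i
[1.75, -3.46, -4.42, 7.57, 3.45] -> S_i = Random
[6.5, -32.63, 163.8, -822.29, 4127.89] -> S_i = 6.50*(-5.02)^i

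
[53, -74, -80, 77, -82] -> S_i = Random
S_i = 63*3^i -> [63, 189, 567, 1701, 5103]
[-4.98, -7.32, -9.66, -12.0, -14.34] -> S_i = -4.98 + -2.34*i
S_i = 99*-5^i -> [99, -495, 2475, -12375, 61875]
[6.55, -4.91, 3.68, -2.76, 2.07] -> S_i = 6.55*(-0.75)^i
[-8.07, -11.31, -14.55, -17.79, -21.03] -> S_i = -8.07 + -3.24*i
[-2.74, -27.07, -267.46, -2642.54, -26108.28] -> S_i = -2.74*9.88^i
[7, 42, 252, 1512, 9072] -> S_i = 7*6^i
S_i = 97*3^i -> [97, 291, 873, 2619, 7857]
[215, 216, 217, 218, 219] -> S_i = 215 + 1*i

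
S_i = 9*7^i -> [9, 63, 441, 3087, 21609]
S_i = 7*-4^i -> [7, -28, 112, -448, 1792]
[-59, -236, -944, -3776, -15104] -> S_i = -59*4^i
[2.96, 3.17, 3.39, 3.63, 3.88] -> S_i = 2.96*1.07^i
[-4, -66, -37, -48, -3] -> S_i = Random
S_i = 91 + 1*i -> [91, 92, 93, 94, 95]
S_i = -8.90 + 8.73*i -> [-8.9, -0.17, 8.56, 17.29, 26.02]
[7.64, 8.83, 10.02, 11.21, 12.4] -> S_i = 7.64 + 1.19*i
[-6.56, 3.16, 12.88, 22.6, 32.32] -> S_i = -6.56 + 9.72*i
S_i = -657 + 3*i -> [-657, -654, -651, -648, -645]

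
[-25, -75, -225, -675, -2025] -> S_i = -25*3^i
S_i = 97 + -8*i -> [97, 89, 81, 73, 65]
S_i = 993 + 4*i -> [993, 997, 1001, 1005, 1009]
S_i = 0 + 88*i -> [0, 88, 176, 264, 352]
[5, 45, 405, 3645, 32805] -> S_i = 5*9^i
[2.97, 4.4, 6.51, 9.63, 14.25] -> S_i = 2.97*1.48^i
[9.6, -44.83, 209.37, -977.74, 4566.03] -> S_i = 9.60*(-4.67)^i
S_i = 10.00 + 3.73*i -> [10.0, 13.73, 17.46, 21.19, 24.92]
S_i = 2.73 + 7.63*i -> [2.73, 10.36, 17.99, 25.62, 33.25]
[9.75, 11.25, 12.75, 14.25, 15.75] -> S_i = 9.75 + 1.50*i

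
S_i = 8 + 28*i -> [8, 36, 64, 92, 120]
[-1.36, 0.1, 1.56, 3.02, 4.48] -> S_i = -1.36 + 1.46*i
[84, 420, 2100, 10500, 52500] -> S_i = 84*5^i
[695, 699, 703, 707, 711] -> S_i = 695 + 4*i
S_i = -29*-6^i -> [-29, 174, -1044, 6264, -37584]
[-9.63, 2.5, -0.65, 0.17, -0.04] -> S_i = -9.63*(-0.26)^i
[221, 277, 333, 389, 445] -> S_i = 221 + 56*i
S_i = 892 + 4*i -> [892, 896, 900, 904, 908]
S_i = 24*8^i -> [24, 192, 1536, 12288, 98304]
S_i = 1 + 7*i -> [1, 8, 15, 22, 29]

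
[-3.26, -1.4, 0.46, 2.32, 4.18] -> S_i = -3.26 + 1.86*i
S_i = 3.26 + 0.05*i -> [3.26, 3.31, 3.36, 3.41, 3.46]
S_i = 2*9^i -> [2, 18, 162, 1458, 13122]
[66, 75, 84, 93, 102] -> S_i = 66 + 9*i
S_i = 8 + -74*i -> [8, -66, -140, -214, -288]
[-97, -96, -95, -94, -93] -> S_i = -97 + 1*i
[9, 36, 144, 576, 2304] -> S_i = 9*4^i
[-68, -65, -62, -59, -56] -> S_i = -68 + 3*i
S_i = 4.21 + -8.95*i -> [4.21, -4.74, -13.69, -22.64, -31.59]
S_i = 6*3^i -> [6, 18, 54, 162, 486]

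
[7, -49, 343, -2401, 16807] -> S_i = 7*-7^i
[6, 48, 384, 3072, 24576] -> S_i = 6*8^i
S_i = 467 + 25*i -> [467, 492, 517, 542, 567]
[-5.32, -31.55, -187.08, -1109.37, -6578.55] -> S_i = -5.32*5.93^i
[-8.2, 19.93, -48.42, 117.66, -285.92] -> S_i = -8.20*(-2.43)^i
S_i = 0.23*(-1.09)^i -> [0.23, -0.25, 0.27, -0.3, 0.32]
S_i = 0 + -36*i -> [0, -36, -72, -108, -144]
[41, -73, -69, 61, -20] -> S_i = Random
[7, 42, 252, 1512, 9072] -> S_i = 7*6^i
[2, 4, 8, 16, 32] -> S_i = 2*2^i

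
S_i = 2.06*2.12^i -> [2.06, 4.37, 9.26, 19.63, 41.61]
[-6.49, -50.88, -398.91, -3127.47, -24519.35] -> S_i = -6.49*7.84^i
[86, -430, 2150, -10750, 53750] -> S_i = 86*-5^i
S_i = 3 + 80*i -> [3, 83, 163, 243, 323]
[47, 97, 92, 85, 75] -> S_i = Random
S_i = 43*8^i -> [43, 344, 2752, 22016, 176128]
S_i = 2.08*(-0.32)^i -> [2.08, -0.67, 0.21, -0.07, 0.02]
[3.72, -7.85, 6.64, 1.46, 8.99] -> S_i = Random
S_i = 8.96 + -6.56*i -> [8.96, 2.4, -4.16, -10.72, -17.28]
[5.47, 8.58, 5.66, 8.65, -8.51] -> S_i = Random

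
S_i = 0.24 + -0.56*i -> [0.24, -0.32, -0.88, -1.44, -2.0]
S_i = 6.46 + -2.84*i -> [6.46, 3.62, 0.78, -2.06, -4.9]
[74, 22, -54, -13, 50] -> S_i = Random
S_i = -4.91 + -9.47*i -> [-4.91, -14.38, -23.85, -33.32, -42.79]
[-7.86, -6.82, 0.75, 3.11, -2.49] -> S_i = Random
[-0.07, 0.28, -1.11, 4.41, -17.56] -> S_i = -0.07*(-3.98)^i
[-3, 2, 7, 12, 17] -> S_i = -3 + 5*i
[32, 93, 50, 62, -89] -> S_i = Random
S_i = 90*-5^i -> [90, -450, 2250, -11250, 56250]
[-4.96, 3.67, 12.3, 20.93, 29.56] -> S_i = -4.96 + 8.63*i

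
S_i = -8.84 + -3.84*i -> [-8.84, -12.68, -16.52, -20.36, -24.2]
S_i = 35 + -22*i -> [35, 13, -9, -31, -53]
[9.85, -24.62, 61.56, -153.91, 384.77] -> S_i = 9.85*(-2.50)^i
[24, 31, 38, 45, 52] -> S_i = 24 + 7*i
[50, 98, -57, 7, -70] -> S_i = Random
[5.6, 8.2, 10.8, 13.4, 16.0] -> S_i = 5.60 + 2.60*i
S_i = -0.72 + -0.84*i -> [-0.72, -1.56, -2.4, -3.24, -4.08]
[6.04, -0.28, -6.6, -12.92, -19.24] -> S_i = 6.04 + -6.32*i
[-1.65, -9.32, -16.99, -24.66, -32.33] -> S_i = -1.65 + -7.67*i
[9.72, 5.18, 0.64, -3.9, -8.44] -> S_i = 9.72 + -4.54*i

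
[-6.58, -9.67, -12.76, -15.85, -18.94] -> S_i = -6.58 + -3.09*i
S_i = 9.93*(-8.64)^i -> [9.93, -85.8, 741.27, -6404.58, 55335.55]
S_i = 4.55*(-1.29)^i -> [4.55, -5.87, 7.57, -9.77, 12.6]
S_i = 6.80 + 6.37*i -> [6.8, 13.17, 19.54, 25.91, 32.28]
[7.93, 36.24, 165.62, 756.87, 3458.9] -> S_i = 7.93*4.57^i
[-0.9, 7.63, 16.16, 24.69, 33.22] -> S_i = -0.90 + 8.53*i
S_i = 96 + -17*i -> [96, 79, 62, 45, 28]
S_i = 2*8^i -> [2, 16, 128, 1024, 8192]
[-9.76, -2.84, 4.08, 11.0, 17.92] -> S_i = -9.76 + 6.92*i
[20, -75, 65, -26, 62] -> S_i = Random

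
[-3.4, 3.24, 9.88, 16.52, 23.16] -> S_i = -3.40 + 6.64*i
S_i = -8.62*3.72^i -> [-8.62, -32.07, -119.29, -443.75, -1650.74]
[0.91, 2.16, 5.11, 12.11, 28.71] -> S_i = 0.91*2.37^i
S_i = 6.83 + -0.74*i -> [6.83, 6.09, 5.35, 4.61, 3.87]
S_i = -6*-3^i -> [-6, 18, -54, 162, -486]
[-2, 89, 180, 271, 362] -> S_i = -2 + 91*i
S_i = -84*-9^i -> [-84, 756, -6804, 61236, -551124]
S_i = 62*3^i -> [62, 186, 558, 1674, 5022]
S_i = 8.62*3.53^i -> [8.62, 30.43, 107.41, 379.17, 1338.46]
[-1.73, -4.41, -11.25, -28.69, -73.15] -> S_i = -1.73*2.55^i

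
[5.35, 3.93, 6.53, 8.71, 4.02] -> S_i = Random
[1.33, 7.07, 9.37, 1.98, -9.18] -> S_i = Random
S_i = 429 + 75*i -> [429, 504, 579, 654, 729]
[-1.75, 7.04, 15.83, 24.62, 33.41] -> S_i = -1.75 + 8.79*i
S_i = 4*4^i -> [4, 16, 64, 256, 1024]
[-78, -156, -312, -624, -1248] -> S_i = -78*2^i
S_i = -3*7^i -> [-3, -21, -147, -1029, -7203]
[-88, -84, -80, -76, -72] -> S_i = -88 + 4*i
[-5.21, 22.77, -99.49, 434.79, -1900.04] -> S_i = -5.21*(-4.37)^i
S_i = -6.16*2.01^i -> [-6.16, -12.38, -24.89, -50.02, -100.55]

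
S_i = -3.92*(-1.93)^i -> [-3.92, 7.57, -14.6, 28.18, -54.39]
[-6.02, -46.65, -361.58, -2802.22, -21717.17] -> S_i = -6.02*7.75^i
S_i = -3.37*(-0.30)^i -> [-3.37, 1.01, -0.3, 0.09, -0.03]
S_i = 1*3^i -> [1, 3, 9, 27, 81]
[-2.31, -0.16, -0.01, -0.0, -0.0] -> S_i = -2.31*0.07^i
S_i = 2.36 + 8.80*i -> [2.36, 11.16, 19.96, 28.76, 37.56]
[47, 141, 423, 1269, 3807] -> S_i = 47*3^i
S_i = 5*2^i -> [5, 10, 20, 40, 80]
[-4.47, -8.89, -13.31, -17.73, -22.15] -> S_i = -4.47 + -4.42*i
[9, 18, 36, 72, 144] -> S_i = 9*2^i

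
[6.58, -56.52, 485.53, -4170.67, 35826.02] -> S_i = 6.58*(-8.59)^i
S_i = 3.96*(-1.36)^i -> [3.96, -5.39, 7.32, -9.96, 13.55]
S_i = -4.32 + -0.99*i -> [-4.32, -5.31, -6.3, -7.29, -8.28]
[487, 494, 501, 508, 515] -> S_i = 487 + 7*i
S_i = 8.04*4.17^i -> [8.04, 33.53, 139.81, 582.99, 2431.09]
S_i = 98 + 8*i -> [98, 106, 114, 122, 130]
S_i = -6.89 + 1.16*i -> [-6.89, -5.73, -4.57, -3.41, -2.25]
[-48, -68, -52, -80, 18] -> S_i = Random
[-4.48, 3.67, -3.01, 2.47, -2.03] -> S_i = -4.48*(-0.82)^i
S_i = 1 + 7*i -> [1, 8, 15, 22, 29]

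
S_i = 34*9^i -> [34, 306, 2754, 24786, 223074]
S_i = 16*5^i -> [16, 80, 400, 2000, 10000]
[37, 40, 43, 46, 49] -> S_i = 37 + 3*i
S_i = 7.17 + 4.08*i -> [7.17, 11.25, 15.33, 19.41, 23.49]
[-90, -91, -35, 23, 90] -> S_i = Random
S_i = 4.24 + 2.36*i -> [4.24, 6.6, 8.96, 11.32, 13.68]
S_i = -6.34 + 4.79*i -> [-6.34, -1.55, 3.24, 8.03, 12.82]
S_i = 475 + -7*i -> [475, 468, 461, 454, 447]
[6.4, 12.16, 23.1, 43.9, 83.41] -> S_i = 6.40*1.90^i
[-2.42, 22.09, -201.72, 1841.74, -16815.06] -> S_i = -2.42*(-9.13)^i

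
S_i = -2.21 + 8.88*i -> [-2.21, 6.67, 15.55, 24.43, 33.31]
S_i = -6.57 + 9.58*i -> [-6.57, 3.01, 12.59, 22.17, 31.75]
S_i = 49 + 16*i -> [49, 65, 81, 97, 113]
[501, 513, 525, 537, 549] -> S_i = 501 + 12*i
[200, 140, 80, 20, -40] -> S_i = 200 + -60*i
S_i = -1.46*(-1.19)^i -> [-1.46, 1.74, -2.07, 2.46, -2.93]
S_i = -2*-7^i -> [-2, 14, -98, 686, -4802]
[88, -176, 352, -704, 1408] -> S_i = 88*-2^i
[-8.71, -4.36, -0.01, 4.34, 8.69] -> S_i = -8.71 + 4.35*i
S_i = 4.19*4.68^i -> [4.19, 19.61, 91.77, 429.49, 2010.01]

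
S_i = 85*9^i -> [85, 765, 6885, 61965, 557685]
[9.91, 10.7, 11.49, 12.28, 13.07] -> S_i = 9.91 + 0.79*i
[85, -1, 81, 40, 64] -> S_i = Random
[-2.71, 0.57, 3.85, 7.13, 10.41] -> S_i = -2.71 + 3.28*i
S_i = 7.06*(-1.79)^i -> [7.06, -12.64, 22.62, -40.49, 72.48]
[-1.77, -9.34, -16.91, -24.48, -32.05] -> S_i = -1.77 + -7.57*i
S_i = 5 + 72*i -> [5, 77, 149, 221, 293]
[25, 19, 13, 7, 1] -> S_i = 25 + -6*i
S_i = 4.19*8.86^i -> [4.19, 37.12, 328.91, 2914.17, 25819.56]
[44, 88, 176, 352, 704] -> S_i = 44*2^i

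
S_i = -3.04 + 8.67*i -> [-3.04, 5.63, 14.3, 22.97, 31.64]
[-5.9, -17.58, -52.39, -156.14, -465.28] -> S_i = -5.90*2.98^i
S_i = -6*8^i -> [-6, -48, -384, -3072, -24576]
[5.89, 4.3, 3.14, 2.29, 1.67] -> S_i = 5.89*0.73^i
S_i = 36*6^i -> [36, 216, 1296, 7776, 46656]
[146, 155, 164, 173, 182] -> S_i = 146 + 9*i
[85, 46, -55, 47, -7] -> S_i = Random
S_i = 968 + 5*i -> [968, 973, 978, 983, 988]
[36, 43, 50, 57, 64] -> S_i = 36 + 7*i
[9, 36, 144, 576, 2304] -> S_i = 9*4^i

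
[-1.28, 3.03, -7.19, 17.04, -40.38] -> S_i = -1.28*(-2.37)^i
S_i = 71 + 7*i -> [71, 78, 85, 92, 99]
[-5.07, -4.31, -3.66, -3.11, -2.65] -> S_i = -5.07*0.85^i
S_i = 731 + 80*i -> [731, 811, 891, 971, 1051]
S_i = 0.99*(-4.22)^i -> [0.99, -4.18, 17.63, -74.4, 313.97]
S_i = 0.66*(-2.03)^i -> [0.66, -1.34, 2.72, -5.52, 11.21]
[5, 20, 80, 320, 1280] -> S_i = 5*4^i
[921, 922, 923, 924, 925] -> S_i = 921 + 1*i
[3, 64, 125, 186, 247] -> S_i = 3 + 61*i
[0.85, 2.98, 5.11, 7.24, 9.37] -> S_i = 0.85 + 2.13*i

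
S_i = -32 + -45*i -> [-32, -77, -122, -167, -212]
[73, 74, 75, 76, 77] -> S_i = 73 + 1*i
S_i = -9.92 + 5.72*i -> [-9.92, -4.2, 1.52, 7.24, 12.96]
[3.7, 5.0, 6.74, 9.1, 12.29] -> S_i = 3.70*1.35^i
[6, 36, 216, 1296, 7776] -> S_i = 6*6^i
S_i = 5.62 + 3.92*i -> [5.62, 9.54, 13.46, 17.38, 21.3]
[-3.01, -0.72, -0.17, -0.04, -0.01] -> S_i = -3.01*0.24^i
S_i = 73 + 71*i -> [73, 144, 215, 286, 357]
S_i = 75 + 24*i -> [75, 99, 123, 147, 171]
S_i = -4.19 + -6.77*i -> [-4.19, -10.96, -17.73, -24.5, -31.27]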